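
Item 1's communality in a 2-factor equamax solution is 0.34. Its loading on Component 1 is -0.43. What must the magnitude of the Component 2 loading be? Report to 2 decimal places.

Under orthogonal rotation h² = Σλ², so λ_Component 2² = h² − (0.1849) = 0.34 − 0.1849 = 0.1551.
|λ| = √0.1551 = 0.3938.

0.39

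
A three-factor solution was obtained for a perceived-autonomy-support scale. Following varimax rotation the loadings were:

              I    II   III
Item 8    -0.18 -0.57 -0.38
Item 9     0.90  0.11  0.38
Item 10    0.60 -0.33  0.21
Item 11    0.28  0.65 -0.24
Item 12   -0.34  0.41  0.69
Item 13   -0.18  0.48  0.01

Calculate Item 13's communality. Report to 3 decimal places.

h² = (-0.18)² + 0.48² + 0.01² = 0.0324 + 0.2304 + 0.0001 = 0.2629

0.263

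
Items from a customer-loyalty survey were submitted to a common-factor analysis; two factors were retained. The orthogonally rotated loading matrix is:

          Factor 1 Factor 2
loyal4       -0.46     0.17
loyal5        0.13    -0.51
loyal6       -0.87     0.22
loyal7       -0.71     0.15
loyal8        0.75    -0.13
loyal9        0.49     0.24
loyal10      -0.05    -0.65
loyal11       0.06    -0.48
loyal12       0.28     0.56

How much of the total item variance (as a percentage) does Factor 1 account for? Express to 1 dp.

26.4%

SS loadings for Factor 1 = (-0.46)² + 0.13² + (-0.87)² + (-0.71)² + 0.75² + 0.49² + (-0.05)² + 0.06² + 0.28² = 2.3766
With 9 standardized items, total variance = 9. Proportion = 2.3766/9 = 0.2641 → 26.41%.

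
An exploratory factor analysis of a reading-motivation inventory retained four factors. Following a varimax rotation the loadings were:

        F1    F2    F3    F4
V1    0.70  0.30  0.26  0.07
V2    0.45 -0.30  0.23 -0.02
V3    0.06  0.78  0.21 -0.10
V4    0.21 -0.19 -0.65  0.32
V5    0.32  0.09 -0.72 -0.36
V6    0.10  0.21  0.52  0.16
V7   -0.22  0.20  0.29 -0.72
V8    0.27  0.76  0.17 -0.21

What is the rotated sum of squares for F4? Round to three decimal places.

0.835

SS loadings for F4 = 0.07² + (-0.02)² + (-0.10)² + 0.32² + (-0.36)² + 0.16² + (-0.72)² + (-0.21)² = 0.0049 + 0.0004 + 0.0100 + 0.1024 + 0.1296 + 0.0256 + 0.5184 + 0.0441 = 0.8354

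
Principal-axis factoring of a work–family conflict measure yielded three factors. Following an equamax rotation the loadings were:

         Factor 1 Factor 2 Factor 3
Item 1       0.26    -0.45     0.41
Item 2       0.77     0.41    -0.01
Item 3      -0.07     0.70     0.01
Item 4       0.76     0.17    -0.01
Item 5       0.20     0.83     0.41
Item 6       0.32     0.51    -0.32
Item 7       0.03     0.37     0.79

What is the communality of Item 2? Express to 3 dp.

h² = 0.77² + 0.41² + (-0.01)² = 0.5929 + 0.1681 + 0.0001 = 0.7611

0.761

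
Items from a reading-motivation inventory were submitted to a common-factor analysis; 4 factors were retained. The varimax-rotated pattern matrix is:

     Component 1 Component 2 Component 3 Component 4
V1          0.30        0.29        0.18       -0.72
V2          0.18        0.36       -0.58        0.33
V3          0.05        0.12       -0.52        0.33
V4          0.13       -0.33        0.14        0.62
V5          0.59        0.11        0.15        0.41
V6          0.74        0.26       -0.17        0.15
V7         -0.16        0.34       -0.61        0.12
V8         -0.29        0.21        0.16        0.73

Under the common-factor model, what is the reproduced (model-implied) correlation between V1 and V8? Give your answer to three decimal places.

-0.523

r̂ = Σ λ_i·λ_j across factors = (0.30)(-0.29) + (0.29)(0.21) + (0.18)(0.16) + (-0.72)(0.73)
  = -0.0870 +0.0609 +0.0288 -0.5256 = -0.5229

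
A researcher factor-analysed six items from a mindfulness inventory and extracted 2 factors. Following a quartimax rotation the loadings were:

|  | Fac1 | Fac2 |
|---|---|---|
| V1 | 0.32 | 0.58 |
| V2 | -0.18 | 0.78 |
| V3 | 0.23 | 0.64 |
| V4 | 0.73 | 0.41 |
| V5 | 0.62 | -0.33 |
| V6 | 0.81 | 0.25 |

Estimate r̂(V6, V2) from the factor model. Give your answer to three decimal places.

0.049

r̂ = Σ λ_i·λ_j across factors = (0.81)(-0.18) + (0.25)(0.78)
  = -0.1458 +0.1950 = 0.0492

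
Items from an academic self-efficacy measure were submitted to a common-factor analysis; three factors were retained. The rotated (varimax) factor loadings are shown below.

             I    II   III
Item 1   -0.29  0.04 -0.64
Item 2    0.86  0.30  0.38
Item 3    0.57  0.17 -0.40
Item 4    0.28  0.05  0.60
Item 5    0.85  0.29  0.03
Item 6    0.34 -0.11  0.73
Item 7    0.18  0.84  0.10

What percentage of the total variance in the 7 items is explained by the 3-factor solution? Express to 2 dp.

66.29%

SS loadings by factor: 2.0975, 0.9248, 1.6178; total = 4.6401.
Total variance with 7 standardized items is 7, so the solution explains 4.6401/7 = 0.6629 = 66.29%.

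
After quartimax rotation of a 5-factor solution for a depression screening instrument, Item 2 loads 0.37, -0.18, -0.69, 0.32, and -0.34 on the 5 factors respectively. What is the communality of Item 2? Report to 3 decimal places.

h² = 0.37² + (-0.18)² + (-0.69)² + 0.32² + (-0.34)² = 0.1369 + 0.0324 + 0.4761 + 0.1024 + 0.1156 = 0.8634

0.863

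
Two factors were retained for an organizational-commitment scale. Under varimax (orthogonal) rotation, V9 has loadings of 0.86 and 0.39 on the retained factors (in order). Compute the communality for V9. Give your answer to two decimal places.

0.89

h² = 0.86² + 0.39² = 0.7396 + 0.1521 = 0.8917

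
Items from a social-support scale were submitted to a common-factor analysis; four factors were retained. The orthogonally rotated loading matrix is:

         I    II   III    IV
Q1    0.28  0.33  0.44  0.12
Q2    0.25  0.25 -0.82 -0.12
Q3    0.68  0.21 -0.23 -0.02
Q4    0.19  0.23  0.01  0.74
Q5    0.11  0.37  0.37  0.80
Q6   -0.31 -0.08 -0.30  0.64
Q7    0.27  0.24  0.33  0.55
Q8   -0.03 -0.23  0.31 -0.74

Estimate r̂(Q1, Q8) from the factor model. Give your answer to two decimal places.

-0.04

r̂ = Σ λ_i·λ_j across factors = (0.28)(-0.03) + (0.33)(-0.23) + (0.44)(0.31) + (0.12)(-0.74)
  = -0.0084 -0.0759 +0.1364 -0.0888 = -0.0367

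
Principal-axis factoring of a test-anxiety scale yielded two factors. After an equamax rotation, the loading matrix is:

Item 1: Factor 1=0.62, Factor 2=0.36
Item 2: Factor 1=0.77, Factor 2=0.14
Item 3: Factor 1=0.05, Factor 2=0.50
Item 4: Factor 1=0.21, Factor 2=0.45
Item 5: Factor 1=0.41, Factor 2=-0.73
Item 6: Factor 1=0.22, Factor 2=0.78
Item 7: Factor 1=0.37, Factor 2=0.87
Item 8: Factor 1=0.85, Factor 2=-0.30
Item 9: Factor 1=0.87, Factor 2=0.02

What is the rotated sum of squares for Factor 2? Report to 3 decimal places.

2.590

SS loadings for Factor 2 = 0.36² + 0.14² + 0.50² + 0.45² + (-0.73)² + 0.78² + 0.87² + (-0.30)² + 0.02² = 0.1296 + 0.0196 + 0.2500 + 0.2025 + 0.5329 + 0.6084 + 0.7569 + 0.0900 + 0.0004 = 2.5903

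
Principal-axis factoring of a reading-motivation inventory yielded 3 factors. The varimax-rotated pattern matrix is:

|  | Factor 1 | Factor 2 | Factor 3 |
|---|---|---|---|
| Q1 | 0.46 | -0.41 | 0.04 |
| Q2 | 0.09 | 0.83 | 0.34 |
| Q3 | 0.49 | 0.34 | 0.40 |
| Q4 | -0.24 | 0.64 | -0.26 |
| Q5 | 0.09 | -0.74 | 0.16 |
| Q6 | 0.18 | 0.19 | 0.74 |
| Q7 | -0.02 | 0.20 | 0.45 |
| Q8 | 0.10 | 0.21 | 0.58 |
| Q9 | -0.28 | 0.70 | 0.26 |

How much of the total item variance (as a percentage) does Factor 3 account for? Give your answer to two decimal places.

16.94%

SS loadings for Factor 3 = 0.04² + 0.34² + 0.40² + (-0.26)² + 0.16² + 0.74² + 0.45² + 0.58² + 0.26² = 1.5245
With 9 standardized items, total variance = 9. Proportion = 1.5245/9 = 0.1694 → 16.94%.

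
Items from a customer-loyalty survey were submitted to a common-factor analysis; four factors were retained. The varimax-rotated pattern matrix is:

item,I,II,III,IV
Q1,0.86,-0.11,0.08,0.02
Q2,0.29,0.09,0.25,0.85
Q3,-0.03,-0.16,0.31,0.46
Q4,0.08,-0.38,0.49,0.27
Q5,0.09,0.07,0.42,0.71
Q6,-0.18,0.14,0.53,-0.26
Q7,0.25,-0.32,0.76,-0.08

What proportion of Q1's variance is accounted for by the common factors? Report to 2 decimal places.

h² = 0.86² + (-0.11)² + 0.08² + 0.02² = 0.7396 + 0.0121 + 0.0064 + 0.0004 = 0.7585

0.76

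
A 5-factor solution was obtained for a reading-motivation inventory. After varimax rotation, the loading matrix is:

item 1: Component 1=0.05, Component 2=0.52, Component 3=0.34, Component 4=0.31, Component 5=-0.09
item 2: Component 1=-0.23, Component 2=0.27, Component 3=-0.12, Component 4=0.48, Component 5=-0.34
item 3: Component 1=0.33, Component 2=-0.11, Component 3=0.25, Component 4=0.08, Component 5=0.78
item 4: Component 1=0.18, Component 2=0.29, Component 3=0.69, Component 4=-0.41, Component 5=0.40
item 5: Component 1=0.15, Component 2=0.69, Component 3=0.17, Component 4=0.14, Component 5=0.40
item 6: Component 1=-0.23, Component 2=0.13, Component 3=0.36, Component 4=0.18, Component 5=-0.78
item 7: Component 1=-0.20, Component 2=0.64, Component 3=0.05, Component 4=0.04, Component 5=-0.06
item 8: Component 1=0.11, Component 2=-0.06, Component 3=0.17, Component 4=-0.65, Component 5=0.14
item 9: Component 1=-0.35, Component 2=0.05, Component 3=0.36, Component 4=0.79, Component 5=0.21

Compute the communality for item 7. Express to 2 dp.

h² = (-0.20)² + 0.64² + 0.05² + 0.04² + (-0.06)² = 0.0400 + 0.4096 + 0.0025 + 0.0016 + 0.0036 = 0.4573

0.46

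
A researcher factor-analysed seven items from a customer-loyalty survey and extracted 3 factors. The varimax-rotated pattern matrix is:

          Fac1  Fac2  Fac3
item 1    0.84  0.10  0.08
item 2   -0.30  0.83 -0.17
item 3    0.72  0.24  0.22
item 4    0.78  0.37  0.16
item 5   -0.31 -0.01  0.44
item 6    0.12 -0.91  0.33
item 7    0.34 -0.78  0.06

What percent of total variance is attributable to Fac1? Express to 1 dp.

30.7%

SS loadings for Fac1 = 0.84² + (-0.30)² + 0.72² + 0.78² + (-0.31)² + 0.12² + 0.34² = 2.1485
With 7 standardized items, total variance = 7. Proportion = 2.1485/7 = 0.3069 → 30.69%.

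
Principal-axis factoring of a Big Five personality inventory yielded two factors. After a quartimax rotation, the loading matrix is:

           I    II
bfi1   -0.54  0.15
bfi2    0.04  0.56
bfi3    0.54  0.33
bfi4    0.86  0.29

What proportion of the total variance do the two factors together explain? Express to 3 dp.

0.463

Communalities: 0.3141, 0.3152, 0.4005, 0.8237; Σh² = 1.8535.
Total variance with 4 standardized items is 4, so the solution explains 1.8535/4 = 0.4634.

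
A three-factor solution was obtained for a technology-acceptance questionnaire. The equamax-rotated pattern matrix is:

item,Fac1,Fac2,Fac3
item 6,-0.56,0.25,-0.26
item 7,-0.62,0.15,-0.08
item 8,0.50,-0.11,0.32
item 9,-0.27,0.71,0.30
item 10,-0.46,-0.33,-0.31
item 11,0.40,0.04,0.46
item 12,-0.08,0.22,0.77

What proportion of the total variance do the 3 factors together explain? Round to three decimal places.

Communalities: 0.4437, 0.4133, 0.3645, 0.6670, 0.4166, 0.3732, 0.6477; Σh² = 3.3260.
Total variance with 7 standardized items is 7, so the solution explains 3.3260/7 = 0.4751.

0.475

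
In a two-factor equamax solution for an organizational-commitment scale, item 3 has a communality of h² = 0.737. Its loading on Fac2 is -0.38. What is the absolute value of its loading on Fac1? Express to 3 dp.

Under orthogonal rotation h² = Σλ², so λ_Fac1² = h² − (0.1444) = 0.737 − 0.1444 = 0.5926.
|λ| = √0.5926 = 0.7698.

0.770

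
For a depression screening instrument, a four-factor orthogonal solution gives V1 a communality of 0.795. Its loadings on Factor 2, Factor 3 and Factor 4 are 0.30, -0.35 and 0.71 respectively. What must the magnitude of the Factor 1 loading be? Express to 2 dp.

0.28

Under orthogonal rotation h² = Σλ², so λ_Factor 1² = h² − (0.7166) = 0.795 − 0.7166 = 0.0784.
|λ| = √0.0784 = 0.2800.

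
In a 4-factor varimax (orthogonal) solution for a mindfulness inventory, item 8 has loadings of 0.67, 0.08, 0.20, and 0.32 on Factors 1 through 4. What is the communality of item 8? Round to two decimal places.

h² = 0.67² + 0.08² + 0.20² + 0.32² = 0.4489 + 0.0064 + 0.0400 + 0.1024 = 0.5977

0.60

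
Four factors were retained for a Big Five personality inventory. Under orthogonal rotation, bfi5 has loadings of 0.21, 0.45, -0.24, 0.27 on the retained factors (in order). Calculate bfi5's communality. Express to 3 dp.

h² = 0.21² + 0.45² + (-0.24)² + 0.27² = 0.0441 + 0.2025 + 0.0576 + 0.0729 = 0.3771

0.377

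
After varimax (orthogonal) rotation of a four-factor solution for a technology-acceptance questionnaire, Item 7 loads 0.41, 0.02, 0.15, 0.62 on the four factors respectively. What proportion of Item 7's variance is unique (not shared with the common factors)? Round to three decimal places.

h² = 0.41² + 0.02² + 0.15² + 0.62² = 0.1681 + 0.0004 + 0.0225 + 0.3844 = 0.5754
Uniqueness u² = 1 − h² = 1 − 0.5754 = 0.4246

0.425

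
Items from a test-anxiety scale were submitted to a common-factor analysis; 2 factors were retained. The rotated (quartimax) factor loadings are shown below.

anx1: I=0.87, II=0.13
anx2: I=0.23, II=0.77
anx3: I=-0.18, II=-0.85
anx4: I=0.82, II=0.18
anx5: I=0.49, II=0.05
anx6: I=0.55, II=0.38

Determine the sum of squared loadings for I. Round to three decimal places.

2.057

SS loadings for I = 0.87² + 0.23² + (-0.18)² + 0.82² + 0.49² + 0.55² = 0.7569 + 0.0529 + 0.0324 + 0.6724 + 0.2401 + 0.3025 = 2.0572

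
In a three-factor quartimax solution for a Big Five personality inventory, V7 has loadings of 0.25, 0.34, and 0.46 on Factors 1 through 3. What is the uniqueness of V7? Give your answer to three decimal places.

0.610

h² = 0.25² + 0.34² + 0.46² = 0.0625 + 0.1156 + 0.2116 = 0.3897
Uniqueness u² = 1 − h² = 1 − 0.3897 = 0.6103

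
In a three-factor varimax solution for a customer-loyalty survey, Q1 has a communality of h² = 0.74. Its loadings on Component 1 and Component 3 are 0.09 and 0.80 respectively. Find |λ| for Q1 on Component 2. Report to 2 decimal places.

0.30

Under orthogonal rotation h² = Σλ², so λ_Component 2² = h² − (0.6481) = 0.74 − 0.6481 = 0.0919.
|λ| = √0.0919 = 0.3032.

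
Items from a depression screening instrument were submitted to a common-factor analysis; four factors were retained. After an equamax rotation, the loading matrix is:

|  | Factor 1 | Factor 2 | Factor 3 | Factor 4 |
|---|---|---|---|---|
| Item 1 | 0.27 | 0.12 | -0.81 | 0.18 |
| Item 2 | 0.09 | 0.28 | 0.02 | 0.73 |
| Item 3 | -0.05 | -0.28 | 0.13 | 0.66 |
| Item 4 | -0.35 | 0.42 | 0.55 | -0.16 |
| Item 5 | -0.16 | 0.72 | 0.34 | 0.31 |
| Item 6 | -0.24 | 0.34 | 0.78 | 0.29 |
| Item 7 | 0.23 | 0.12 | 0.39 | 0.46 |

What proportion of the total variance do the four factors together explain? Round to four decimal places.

SS loadings by factor: 0.3421, 0.9960, 1.8520, 1.4183; total = 4.6084.
Total variance with 7 standardized items is 7, so the solution explains 4.6084/7 = 0.6583.

0.6583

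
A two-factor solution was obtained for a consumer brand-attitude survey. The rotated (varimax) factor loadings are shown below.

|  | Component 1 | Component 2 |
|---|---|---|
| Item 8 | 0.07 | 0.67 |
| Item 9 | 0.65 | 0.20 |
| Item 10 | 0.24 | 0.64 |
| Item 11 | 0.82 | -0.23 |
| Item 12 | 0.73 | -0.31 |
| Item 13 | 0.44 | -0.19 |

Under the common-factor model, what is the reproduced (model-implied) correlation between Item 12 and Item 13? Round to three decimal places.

r̂ = Σ λ_i·λ_j across factors = (0.73)(0.44) + (-0.31)(-0.19)
  = +0.3212 +0.0589 = 0.3801

0.380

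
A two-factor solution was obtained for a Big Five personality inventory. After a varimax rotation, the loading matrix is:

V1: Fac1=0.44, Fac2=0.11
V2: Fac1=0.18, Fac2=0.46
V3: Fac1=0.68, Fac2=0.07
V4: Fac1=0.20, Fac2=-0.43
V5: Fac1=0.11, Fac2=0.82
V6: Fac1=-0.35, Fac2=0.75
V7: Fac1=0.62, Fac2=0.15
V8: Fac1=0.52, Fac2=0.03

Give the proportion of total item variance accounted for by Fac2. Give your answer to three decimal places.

SS loadings for Fac2 = 0.11² + 0.46² + 0.07² + (-0.43)² + 0.82² + 0.75² + 0.15² + 0.03² = 1.6718
Proportion of variance = 1.6718 / 8 = 0.2090.

0.209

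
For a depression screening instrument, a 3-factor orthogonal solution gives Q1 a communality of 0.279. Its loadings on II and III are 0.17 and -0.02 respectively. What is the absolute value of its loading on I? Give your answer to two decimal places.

Under orthogonal rotation h² = Σλ², so λ_I² = h² − (0.0293) = 0.279 − 0.0293 = 0.2497.
|λ| = √0.2497 = 0.4997.

0.50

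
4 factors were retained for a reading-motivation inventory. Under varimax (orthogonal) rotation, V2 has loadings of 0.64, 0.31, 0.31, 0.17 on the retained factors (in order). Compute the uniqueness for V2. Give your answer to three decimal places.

0.369

h² = 0.64² + 0.31² + 0.31² + 0.17² = 0.4096 + 0.0961 + 0.0961 + 0.0289 = 0.6307
Uniqueness u² = 1 − h² = 1 − 0.6307 = 0.3693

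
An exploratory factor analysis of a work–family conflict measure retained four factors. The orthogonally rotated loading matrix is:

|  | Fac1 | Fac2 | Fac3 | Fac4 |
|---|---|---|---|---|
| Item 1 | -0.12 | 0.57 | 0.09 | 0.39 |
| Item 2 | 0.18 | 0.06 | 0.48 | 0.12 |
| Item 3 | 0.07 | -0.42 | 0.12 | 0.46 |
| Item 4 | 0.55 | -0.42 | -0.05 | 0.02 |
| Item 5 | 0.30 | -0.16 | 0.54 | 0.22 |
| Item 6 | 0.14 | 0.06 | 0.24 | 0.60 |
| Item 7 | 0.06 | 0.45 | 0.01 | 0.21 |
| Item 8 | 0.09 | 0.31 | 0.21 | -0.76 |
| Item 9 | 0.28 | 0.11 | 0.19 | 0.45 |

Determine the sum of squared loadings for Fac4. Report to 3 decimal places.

SS loadings for Fac4 = 0.39² + 0.12² + 0.46² + 0.02² + 0.22² + 0.60² + 0.21² + (-0.76)² + 0.45² = 0.1521 + 0.0144 + 0.2116 + 0.0004 + 0.0484 + 0.3600 + 0.0441 + 0.5776 + 0.2025 = 1.6111

1.611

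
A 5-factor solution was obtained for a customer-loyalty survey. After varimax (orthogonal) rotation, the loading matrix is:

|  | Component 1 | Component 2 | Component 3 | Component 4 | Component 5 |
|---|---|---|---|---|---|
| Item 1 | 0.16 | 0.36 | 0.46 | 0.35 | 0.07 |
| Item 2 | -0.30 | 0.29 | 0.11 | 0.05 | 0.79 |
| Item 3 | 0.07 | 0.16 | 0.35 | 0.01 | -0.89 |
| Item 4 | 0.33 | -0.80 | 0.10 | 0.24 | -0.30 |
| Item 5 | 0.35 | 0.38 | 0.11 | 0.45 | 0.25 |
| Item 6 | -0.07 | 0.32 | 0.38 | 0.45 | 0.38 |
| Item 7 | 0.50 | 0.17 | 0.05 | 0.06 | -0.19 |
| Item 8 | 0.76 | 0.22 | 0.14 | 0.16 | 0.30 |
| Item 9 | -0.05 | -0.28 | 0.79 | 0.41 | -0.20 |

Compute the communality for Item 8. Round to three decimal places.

0.761

h² = 0.76² + 0.22² + 0.14² + 0.16² + 0.30² = 0.5776 + 0.0484 + 0.0196 + 0.0256 + 0.0900 = 0.7612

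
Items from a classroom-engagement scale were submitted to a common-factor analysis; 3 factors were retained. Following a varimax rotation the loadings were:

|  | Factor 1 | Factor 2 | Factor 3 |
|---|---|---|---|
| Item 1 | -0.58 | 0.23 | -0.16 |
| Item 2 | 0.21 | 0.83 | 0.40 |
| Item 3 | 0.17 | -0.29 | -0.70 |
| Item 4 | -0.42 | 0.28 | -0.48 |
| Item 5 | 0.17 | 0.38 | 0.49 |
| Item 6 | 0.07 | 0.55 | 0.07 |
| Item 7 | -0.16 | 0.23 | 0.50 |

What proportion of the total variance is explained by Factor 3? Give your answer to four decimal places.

SS loadings for Factor 3 = (-0.16)² + 0.40² + (-0.70)² + (-0.48)² + 0.49² + 0.07² + 0.50² = 1.4010
Proportion of variance = 1.4010 / 7 = 0.2001.

0.2001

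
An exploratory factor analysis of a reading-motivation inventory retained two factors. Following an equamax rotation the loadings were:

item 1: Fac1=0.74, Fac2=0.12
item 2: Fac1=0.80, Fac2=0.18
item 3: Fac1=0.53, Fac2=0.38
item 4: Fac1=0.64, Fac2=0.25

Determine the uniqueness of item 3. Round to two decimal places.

h² = 0.53² + 0.38² = 0.2809 + 0.1444 = 0.4253
Uniqueness u² = 1 − h² = 1 − 0.4253 = 0.5747

0.57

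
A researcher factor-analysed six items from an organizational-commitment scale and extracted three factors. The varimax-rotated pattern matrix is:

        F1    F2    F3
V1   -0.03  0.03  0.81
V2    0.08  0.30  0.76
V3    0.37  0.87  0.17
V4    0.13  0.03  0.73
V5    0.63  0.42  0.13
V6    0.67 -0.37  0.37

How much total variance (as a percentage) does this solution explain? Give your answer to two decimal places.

68.64%

Communalities: 0.6579, 0.6740, 0.9227, 0.5507, 0.5902, 0.7227; Σh² = 4.1182.
Total variance with 6 standardized items is 6, so the solution explains 4.1182/6 = 0.6864 = 68.64%.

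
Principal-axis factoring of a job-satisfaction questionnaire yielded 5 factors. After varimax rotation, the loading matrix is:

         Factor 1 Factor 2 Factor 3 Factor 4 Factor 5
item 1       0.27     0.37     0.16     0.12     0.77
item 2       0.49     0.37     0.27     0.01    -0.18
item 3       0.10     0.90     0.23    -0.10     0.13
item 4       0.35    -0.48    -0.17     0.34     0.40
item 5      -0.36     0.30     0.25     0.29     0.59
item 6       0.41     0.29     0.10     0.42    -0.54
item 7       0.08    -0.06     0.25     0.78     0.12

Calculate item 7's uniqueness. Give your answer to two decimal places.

0.30

h² = 0.08² + (-0.06)² + 0.25² + 0.78² + 0.12² = 0.0064 + 0.0036 + 0.0625 + 0.6084 + 0.0144 = 0.6953
Uniqueness u² = 1 − h² = 1 − 0.6953 = 0.3047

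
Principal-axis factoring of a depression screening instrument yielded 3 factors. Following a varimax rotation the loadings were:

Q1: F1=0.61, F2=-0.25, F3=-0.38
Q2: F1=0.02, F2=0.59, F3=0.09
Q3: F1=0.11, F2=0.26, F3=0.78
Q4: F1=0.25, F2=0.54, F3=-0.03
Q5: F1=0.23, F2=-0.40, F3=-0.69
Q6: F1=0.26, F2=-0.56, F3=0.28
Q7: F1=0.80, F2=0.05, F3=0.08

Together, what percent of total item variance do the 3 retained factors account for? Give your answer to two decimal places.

53.95%

Communalities: 0.5790, 0.3566, 0.6881, 0.3550, 0.6890, 0.4596, 0.6489; Σh² = 3.7762.
Total variance with 7 standardized items is 7, so the solution explains 3.7762/7 = 0.5395 = 53.95%.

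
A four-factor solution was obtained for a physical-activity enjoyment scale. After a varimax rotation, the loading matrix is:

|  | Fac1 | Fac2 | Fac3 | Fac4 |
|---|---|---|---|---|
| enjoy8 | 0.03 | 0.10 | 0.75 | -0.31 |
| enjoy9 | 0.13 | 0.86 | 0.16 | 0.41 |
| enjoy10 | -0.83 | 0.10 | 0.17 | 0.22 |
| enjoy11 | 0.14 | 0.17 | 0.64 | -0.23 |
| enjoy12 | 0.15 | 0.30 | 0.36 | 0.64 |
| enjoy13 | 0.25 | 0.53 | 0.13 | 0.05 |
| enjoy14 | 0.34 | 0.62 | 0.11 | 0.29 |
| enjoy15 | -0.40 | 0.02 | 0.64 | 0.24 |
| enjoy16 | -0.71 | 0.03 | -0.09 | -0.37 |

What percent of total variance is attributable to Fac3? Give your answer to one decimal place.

SS loadings for Fac3 = 0.75² + 0.16² + 0.17² + 0.64² + 0.36² + 0.13² + 0.11² + 0.64² + (-0.09)² = 1.6029
With 9 standardized items, total variance = 9. Proportion = 1.6029/9 = 0.1781 → 17.81%.

17.8%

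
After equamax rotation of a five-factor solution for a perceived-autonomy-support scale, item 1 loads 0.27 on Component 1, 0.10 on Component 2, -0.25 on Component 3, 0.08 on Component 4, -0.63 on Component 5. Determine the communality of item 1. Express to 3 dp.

0.549

h² = 0.27² + 0.10² + (-0.25)² + 0.08² + (-0.63)² = 0.0729 + 0.0100 + 0.0625 + 0.0064 + 0.3969 = 0.5487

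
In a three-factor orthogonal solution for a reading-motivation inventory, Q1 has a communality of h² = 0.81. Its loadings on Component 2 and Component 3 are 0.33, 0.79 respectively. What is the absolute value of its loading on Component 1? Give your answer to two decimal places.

0.28

Under orthogonal rotation h² = Σλ², so λ_Component 1² = h² − (0.7330) = 0.81 − 0.7330 = 0.0770.
|λ| = √0.0770 = 0.2775.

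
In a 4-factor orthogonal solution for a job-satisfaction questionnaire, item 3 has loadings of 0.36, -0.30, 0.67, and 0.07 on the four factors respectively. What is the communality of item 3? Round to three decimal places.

0.673

h² = 0.36² + (-0.30)² + 0.67² + 0.07² = 0.1296 + 0.0900 + 0.4489 + 0.0049 = 0.6734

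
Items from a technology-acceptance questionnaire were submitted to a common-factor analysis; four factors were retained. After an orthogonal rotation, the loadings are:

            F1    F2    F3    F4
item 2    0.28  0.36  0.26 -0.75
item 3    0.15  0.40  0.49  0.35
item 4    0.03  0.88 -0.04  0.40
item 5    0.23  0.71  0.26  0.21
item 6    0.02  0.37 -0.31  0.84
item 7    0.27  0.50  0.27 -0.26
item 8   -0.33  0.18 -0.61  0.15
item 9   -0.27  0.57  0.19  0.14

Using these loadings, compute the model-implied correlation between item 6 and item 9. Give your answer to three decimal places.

r̂ = Σ λ_i·λ_j across factors = (0.02)(-0.27) + (0.37)(0.57) + (-0.31)(0.19) + (0.84)(0.14)
  = -0.0054 +0.2109 -0.0589 +0.1176 = 0.2642

0.264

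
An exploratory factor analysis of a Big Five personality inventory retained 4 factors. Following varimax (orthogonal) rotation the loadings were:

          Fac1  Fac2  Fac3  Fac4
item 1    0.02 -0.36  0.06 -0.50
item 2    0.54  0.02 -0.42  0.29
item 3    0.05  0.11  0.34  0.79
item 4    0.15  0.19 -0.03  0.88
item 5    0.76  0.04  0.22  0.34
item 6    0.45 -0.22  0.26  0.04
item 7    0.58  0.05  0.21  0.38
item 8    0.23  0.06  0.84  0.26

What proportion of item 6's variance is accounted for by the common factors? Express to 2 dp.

0.32

h² = 0.45² + (-0.22)² + 0.26² + 0.04² = 0.2025 + 0.0484 + 0.0676 + 0.0016 = 0.3201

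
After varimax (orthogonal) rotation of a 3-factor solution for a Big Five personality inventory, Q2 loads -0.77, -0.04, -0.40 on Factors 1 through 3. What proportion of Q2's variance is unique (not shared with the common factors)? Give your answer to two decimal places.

0.25

h² = (-0.77)² + (-0.04)² + (-0.40)² = 0.5929 + 0.0016 + 0.1600 = 0.7545
Uniqueness u² = 1 − h² = 1 − 0.7545 = 0.2455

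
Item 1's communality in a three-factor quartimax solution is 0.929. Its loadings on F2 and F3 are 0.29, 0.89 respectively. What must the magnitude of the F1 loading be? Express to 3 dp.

Under orthogonal rotation h² = Σλ², so λ_F1² = h² − (0.8762) = 0.929 − 0.8762 = 0.0528.
|λ| = √0.0528 = 0.2298.

0.230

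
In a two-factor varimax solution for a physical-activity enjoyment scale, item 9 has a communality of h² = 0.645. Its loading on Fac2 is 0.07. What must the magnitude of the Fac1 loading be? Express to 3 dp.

0.800

Under orthogonal rotation h² = Σλ², so λ_Fac1² = h² − (0.0049) = 0.645 − 0.0049 = 0.6401.
|λ| = √0.6401 = 0.8001.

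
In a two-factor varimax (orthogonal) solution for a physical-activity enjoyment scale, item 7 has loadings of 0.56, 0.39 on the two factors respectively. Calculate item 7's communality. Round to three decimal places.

0.466

h² = 0.56² + 0.39² = 0.3136 + 0.1521 = 0.4657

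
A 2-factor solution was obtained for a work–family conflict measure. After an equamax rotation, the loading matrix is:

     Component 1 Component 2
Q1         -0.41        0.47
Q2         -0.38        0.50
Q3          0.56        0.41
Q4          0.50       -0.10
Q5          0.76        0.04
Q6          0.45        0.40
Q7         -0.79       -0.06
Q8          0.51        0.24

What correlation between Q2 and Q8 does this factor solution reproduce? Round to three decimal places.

-0.074

r̂ = Σ λ_i·λ_j across factors = (-0.38)(0.51) + (0.50)(0.24)
  = -0.1938 +0.1200 = -0.0738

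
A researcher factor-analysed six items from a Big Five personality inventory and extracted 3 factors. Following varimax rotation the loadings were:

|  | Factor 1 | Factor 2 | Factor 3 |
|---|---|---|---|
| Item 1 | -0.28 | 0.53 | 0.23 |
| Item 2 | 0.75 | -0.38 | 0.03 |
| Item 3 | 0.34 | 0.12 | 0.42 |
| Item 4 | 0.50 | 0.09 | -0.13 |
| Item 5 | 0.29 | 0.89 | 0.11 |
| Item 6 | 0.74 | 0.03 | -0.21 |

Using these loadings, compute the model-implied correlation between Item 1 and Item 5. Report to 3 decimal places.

0.416

r̂ = Σ λ_i·λ_j across factors = (-0.28)(0.29) + (0.53)(0.89) + (0.23)(0.11)
  = -0.0812 +0.4717 +0.0253 = 0.4158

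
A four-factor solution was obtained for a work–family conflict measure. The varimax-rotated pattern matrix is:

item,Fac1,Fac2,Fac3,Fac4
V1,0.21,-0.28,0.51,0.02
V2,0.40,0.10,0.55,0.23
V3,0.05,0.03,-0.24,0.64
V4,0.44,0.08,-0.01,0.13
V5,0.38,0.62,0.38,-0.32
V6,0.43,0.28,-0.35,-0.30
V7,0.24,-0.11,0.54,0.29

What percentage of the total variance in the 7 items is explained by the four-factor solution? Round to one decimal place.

Communalities: 0.3830, 0.5254, 0.4706, 0.2170, 0.7756, 0.4758, 0.4454; Σh² = 3.2928.
Total variance with 7 standardized items is 7, so the solution explains 3.2928/7 = 0.4704 = 47.04%.

47.0%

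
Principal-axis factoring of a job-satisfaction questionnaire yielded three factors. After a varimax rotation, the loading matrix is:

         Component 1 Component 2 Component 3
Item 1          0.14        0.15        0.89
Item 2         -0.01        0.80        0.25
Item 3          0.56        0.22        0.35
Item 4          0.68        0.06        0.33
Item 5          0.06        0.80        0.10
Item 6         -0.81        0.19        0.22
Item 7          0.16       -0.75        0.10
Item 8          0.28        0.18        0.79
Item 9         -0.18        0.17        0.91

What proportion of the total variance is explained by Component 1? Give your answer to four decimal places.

0.1769

SS loadings for Component 1 = 0.14² + (-0.01)² + 0.56² + 0.68² + 0.06² + (-0.81)² + 0.16² + 0.28² + (-0.18)² = 1.5918
Proportion of variance = 1.5918 / 9 = 0.1769.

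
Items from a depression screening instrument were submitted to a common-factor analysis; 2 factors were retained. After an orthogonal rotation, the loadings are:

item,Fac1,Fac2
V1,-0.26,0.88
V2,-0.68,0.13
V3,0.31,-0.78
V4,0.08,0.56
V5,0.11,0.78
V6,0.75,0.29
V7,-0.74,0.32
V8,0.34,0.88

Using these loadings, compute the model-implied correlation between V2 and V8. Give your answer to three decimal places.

r̂ = Σ λ_i·λ_j across factors = (-0.68)(0.34) + (0.13)(0.88)
  = -0.2312 +0.1144 = -0.1168

-0.117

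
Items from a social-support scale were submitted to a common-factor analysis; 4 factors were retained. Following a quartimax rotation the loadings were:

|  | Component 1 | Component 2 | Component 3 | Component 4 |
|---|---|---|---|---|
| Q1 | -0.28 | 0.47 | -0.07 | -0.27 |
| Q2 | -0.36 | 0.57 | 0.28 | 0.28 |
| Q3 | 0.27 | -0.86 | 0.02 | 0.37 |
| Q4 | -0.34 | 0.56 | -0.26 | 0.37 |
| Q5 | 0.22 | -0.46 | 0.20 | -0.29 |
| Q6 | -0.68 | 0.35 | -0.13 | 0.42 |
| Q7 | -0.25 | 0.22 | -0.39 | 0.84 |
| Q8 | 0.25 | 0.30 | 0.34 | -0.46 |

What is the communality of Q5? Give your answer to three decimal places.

h² = 0.22² + (-0.46)² + 0.20² + (-0.29)² = 0.0484 + 0.2116 + 0.0400 + 0.0841 = 0.3841

0.384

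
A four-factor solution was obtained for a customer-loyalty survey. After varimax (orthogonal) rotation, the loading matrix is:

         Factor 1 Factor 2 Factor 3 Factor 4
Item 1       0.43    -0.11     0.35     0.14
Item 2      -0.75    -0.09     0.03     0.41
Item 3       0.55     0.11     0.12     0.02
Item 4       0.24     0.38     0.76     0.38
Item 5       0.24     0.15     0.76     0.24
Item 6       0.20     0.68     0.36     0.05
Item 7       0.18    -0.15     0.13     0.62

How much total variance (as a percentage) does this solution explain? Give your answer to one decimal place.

59.1%

SS loadings by factor: 1.2375, 0.6841, 1.4395, 0.7770; total = 4.1381.
Total variance with 7 standardized items is 7, so the solution explains 4.1381/7 = 0.5912 = 59.12%.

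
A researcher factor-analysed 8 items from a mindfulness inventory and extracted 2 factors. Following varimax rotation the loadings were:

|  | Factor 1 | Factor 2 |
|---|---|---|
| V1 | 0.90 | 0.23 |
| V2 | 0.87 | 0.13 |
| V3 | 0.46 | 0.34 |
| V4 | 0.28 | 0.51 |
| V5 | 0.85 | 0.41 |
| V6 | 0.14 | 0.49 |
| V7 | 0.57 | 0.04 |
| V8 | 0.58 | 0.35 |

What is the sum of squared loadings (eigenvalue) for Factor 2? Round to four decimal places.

SS loadings for Factor 2 = 0.23² + 0.13² + 0.34² + 0.51² + 0.41² + 0.49² + 0.04² + 0.35² = 0.0529 + 0.0169 + 0.1156 + 0.2601 + 0.1681 + 0.2401 + 0.0016 + 0.1225 = 0.9778

0.9778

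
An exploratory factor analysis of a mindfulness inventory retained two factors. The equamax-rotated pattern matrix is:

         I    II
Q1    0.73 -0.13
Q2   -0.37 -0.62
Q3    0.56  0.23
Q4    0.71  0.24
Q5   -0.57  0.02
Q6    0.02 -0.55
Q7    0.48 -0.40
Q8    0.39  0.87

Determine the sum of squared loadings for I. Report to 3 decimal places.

2.195

SS loadings for I = 0.73² + (-0.37)² + 0.56² + 0.71² + (-0.57)² + 0.02² + 0.48² + 0.39² = 0.5329 + 0.1369 + 0.3136 + 0.5041 + 0.3249 + 0.0004 + 0.2304 + 0.1521 = 2.1953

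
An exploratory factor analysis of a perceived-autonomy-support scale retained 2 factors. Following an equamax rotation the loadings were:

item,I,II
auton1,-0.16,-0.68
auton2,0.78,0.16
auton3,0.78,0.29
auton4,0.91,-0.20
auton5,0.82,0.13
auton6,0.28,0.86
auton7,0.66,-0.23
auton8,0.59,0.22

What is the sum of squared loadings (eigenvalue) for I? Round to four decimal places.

SS loadings for I = (-0.16)² + 0.78² + 0.78² + 0.91² + 0.82² + 0.28² + 0.66² + 0.59² = 0.0256 + 0.6084 + 0.6084 + 0.8281 + 0.6724 + 0.0784 + 0.4356 + 0.3481 = 3.6050

3.6050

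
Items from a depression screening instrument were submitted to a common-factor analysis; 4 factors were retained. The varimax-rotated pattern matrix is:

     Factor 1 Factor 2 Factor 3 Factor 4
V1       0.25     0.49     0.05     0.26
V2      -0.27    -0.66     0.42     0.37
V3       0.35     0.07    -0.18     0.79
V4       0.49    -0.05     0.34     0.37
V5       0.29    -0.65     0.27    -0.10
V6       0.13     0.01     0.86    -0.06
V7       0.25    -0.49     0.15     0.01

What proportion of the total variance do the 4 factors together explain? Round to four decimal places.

0.5926

Communalities: 0.3727, 0.8218, 0.7839, 0.4951, 0.5895, 0.7602, 0.3252; Σh² = 4.1484.
Total variance with 7 standardized items is 7, so the solution explains 4.1484/7 = 0.5926.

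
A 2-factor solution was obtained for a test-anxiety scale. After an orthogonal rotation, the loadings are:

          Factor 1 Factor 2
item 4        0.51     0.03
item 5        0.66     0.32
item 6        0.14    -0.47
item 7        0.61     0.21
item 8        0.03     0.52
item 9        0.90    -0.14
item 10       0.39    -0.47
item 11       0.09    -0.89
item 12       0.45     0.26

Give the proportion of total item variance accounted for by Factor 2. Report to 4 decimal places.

SS loadings for Factor 2 = 0.03² + 0.32² + (-0.47)² + 0.21² + 0.52² + (-0.14)² + (-0.47)² + (-0.89)² + 0.26² = 1.7389
Proportion of variance = 1.7389 / 9 = 0.1932.

0.1932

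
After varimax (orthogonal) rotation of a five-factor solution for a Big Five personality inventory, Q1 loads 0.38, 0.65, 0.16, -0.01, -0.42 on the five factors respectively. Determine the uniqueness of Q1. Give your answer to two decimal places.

h² = 0.38² + 0.65² + 0.16² + (-0.01)² + (-0.42)² = 0.1444 + 0.4225 + 0.0256 + 0.0001 + 0.1764 = 0.7690
Uniqueness u² = 1 − h² = 1 − 0.7690 = 0.2310

0.23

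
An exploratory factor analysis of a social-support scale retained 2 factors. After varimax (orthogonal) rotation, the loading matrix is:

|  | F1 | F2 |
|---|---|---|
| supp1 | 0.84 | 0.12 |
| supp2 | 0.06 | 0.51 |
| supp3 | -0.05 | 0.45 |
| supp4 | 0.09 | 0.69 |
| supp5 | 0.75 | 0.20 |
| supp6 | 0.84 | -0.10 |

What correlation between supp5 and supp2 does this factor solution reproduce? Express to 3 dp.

r̂ = Σ λ_i·λ_j across factors = (0.75)(0.06) + (0.20)(0.51)
  = +0.0450 +0.1020 = 0.1470

0.147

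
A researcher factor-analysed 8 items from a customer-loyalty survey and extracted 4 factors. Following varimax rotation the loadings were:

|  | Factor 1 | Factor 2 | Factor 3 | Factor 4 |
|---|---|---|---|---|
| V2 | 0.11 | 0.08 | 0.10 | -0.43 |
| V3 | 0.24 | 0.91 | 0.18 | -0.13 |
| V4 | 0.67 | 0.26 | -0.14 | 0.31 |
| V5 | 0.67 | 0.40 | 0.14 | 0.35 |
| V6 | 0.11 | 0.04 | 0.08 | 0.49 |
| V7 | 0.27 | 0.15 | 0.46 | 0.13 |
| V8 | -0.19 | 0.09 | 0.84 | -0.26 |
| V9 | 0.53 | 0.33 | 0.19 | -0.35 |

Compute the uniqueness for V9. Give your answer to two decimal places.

h² = 0.53² + 0.33² + 0.19² + (-0.35)² = 0.2809 + 0.1089 + 0.0361 + 0.1225 = 0.5484
Uniqueness u² = 1 − h² = 1 − 0.5484 = 0.4516

0.45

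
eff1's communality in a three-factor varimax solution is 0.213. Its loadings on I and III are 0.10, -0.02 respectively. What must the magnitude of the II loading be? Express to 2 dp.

0.45

Under orthogonal rotation h² = Σλ², so λ_II² = h² − (0.0104) = 0.213 − 0.0104 = 0.2026.
|λ| = √0.2026 = 0.4501.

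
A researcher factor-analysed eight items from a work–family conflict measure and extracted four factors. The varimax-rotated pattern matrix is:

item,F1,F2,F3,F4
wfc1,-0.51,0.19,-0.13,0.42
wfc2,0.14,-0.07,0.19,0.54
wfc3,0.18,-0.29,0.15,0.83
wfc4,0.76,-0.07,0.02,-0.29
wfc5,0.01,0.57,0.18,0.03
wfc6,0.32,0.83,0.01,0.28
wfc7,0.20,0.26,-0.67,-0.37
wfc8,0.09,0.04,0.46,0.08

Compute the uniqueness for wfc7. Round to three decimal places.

h² = 0.20² + 0.26² + (-0.67)² + (-0.37)² = 0.0400 + 0.0676 + 0.4489 + 0.1369 = 0.6934
Uniqueness u² = 1 − h² = 1 − 0.6934 = 0.3066

0.307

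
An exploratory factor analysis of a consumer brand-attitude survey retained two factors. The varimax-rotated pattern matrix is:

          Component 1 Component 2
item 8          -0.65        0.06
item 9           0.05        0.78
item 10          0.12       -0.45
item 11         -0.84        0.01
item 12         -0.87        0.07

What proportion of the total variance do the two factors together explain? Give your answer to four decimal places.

0.5443

SS loadings by factor: 1.9019, 0.8195; total = 2.7214.
Total variance with 5 standardized items is 5, so the solution explains 2.7214/5 = 0.5443.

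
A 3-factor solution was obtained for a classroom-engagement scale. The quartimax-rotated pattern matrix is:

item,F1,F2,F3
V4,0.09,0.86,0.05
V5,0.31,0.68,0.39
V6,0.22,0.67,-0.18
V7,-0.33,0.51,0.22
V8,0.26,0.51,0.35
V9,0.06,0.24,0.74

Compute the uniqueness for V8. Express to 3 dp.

h² = 0.26² + 0.51² + 0.35² = 0.0676 + 0.2601 + 0.1225 = 0.4502
Uniqueness u² = 1 − h² = 1 − 0.4502 = 0.5498

0.550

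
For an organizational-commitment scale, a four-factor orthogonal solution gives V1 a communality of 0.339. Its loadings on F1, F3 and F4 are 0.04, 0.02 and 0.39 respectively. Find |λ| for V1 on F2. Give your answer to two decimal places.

0.43

Under orthogonal rotation h² = Σλ², so λ_F2² = h² − (0.1541) = 0.339 − 0.1541 = 0.1849.
|λ| = √0.1849 = 0.4300.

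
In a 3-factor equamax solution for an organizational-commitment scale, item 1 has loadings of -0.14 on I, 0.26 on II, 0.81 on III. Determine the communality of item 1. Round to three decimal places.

h² = (-0.14)² + 0.26² + 0.81² = 0.0196 + 0.0676 + 0.6561 = 0.7433

0.743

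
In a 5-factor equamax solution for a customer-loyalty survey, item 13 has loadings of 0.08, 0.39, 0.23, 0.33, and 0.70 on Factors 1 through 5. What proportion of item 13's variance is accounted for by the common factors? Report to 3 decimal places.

h² = 0.08² + 0.39² + 0.23² + 0.33² + 0.70² = 0.0064 + 0.1521 + 0.0529 + 0.1089 + 0.4900 = 0.8103

0.810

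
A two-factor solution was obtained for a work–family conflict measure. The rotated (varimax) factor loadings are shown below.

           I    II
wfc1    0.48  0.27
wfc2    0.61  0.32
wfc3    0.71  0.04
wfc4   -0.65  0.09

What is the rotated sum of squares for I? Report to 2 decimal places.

SS loadings for I = 0.48² + 0.61² + 0.71² + (-0.65)² = 0.2304 + 0.3721 + 0.5041 + 0.4225 = 1.5291

1.53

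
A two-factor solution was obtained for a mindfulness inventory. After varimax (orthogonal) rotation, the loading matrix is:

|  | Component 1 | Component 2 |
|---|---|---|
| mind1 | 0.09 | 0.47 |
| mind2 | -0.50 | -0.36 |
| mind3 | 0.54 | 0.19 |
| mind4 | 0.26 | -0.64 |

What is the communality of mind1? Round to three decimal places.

h² = 0.09² + 0.47² = 0.0081 + 0.2209 = 0.2290

0.229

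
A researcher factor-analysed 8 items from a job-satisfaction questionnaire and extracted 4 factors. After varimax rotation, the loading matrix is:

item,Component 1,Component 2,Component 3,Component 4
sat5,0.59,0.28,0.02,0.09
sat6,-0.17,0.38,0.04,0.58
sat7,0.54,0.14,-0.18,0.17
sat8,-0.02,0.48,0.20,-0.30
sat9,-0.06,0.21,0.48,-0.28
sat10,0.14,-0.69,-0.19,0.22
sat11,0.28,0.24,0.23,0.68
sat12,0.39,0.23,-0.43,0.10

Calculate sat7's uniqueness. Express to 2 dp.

h² = 0.54² + 0.14² + (-0.18)² + 0.17² = 0.2916 + 0.0196 + 0.0324 + 0.0289 = 0.3725
Uniqueness u² = 1 − h² = 1 − 0.3725 = 0.6275

0.63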